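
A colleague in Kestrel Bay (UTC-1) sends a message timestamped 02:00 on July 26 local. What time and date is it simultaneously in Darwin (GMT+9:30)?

12:30 on July 26

In UTC: 02:00 + 1:00 = 03:00 on Jul 26.
Darwin is UTC+9:30: 03:00 + 9:30 = 12:30 on Jul 26.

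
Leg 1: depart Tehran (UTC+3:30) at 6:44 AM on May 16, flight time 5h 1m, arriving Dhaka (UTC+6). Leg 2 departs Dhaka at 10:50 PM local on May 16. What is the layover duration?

8 hours 35 minutes

Convert departure to UTC: 6:44 AM − 3:30 = 3:14 AM UTC on May 16.
Add 5 hours and 1 minute flight time → 8:15 AM UTC.
Dhaka is UTC+6:00, so local arrival = 8:15 AM + 6:00 = 2:15 PM on May 16.
Layover = 10:50 PM − 2:15 PM = 8 hours 35 minutes.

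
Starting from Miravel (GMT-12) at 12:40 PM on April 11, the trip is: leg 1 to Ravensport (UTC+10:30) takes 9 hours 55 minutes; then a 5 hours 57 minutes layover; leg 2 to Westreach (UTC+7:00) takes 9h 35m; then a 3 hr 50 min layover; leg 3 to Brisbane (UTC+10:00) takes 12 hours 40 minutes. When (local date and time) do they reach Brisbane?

4:37 AM on April 14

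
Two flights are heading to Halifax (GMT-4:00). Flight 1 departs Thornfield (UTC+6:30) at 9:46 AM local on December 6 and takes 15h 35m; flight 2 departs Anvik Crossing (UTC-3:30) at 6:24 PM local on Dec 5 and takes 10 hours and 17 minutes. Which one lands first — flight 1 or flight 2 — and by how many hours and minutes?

the second, by 10 hours 40 minutes

Flight 1 in UTC: 9:46 AM − 6:30 = 3:16 AM on Dec 6.
+15 hours 35 minutes → arrive 6:51 PM UTC on Dec 6.
Flight 2 in UTC: 6:24 PM + 3:30 = 9:54 PM on Dec 5.
+10 hours and 17 minutes → arrive 8:11 AM UTC on Dec 6.
Flight 2 lands earlier by 10 hours 40 minutes.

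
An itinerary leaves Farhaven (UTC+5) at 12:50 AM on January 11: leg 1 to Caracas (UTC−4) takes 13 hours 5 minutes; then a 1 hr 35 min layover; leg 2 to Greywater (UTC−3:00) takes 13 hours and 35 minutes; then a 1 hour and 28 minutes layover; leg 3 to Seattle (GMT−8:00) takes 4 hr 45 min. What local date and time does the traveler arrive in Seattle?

Convert departure to UTC: 12:50 AM − 5:00 = 7:50 PM UTC on Jan 10.
Add 13 hours 5 minutes leg 1 → 8:55 AM UTC (Jan 11).
Add 1 hour 35 minutes layover in Caracas → 10:30 AM UTC.
Add 13 hours and 35 minutes leg 2 → 12:05 AM UTC (Jan 12).
Add 1 hour and 28 minutes layover in Greywater → 1:33 AM UTC.
Add 4 hours 45 minutes leg 3 → 6:18 AM UTC.
Seattle is UTC−8:00, so local arrival = 6:18 AM − 8:00 = 10:18 PM on Jan 11.

10:18 PM on January 11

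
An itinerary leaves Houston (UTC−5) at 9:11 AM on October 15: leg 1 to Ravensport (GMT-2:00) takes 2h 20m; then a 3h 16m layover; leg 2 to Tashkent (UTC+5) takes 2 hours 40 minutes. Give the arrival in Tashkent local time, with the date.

Convert departure to UTC: 9:11 AM + 5:00 = 2:11 PM UTC on Oct 15.
Add 2 hours 20 minutes leg 1 → 4:31 PM UTC.
Add 3 hours 16 minutes layover in Ravensport → 7:47 PM UTC.
Add 2 hours and 40 minutes leg 2 → 10:27 PM UTC.
Tashkent is UTC+5:00, so local arrival = 10:27 PM + 5:00 = 3:27 AM on Oct 16.

3:27 AM on October 16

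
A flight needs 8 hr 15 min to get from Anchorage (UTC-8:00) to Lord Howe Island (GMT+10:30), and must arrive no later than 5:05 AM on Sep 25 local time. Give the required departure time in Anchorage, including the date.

Target arrival in UTC: 5:05 AM − 10:30 = 6:35 PM on Sep 24.
Subtract 8 hours 15 minutes → departure 10:20 AM UTC on Sep 24.
Anchorage is UTC−8:00: 10:20 AM − 8:00 = 2:20 AM on Sep 24.

2:20 AM on Sep 24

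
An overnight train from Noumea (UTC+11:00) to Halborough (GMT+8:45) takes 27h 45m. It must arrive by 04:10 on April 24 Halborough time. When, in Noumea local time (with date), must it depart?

02:40 on Apr 23

Target arrival in UTC: 04:10 − 8:45 = 19:25 on Apr 23.
Subtract 27 hours and 45 minutes → departure 15:40 UTC on Apr 22.
Noumea is UTC+11:00: 15:40 + 11:00 = 02:40 on Apr 23.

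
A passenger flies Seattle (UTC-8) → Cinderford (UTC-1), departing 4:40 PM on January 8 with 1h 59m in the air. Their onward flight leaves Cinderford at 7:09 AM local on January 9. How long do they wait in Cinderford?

Convert departure to UTC: 4:40 PM + 8:00 = 12:40 AM UTC on Jan 9.
Add 1 hour and 59 minutes flight time → 2:39 AM UTC.
Cinderford is UTC−1:00, so local arrival = 2:39 AM − 1:00 = 1:39 AM on Jan 9.
Layover = 7:09 AM − 1:39 AM = 5 hours 30 minutes.

5 hours 30 minutes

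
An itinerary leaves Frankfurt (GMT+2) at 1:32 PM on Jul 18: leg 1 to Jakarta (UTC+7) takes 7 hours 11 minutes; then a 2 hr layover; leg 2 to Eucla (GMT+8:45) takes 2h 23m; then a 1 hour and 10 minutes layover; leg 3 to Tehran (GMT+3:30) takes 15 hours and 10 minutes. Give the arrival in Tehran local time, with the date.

6:56 PM on Jul 19

Convert departure to UTC: 1:32 PM − 2:00 = 11:32 AM UTC on Jul 18.
Add 7 hours and 11 minutes leg 1 → 6:43 PM UTC.
Add 2 hours layover in Jakarta → 8:43 PM UTC.
Add 2 hours and 23 minutes leg 2 → 11:06 PM UTC.
Add 1 hour 10 minutes layover in Eucla → 12:16 AM UTC (Jul 19).
Add 15 hours 10 minutes leg 3 → 3:26 PM UTC.
Tehran is UTC+3:30, so local arrival = 3:26 PM + 3:30 = 6:56 PM on Jul 19.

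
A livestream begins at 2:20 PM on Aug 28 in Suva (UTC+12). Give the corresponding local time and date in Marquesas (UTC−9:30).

4:50 PM on August 27

Marquesas is 21:30 behind Suva.
Shift by the zone difference: 2:20 PM − 21:30 = 4:50 PM on Aug 27 in Marquesas.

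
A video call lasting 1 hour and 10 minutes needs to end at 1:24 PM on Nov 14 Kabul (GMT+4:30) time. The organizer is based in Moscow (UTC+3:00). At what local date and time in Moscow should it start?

Target end time in UTC: 1:24 PM − 4:30 = 8:54 AM on Nov 14.
Subtract 1 hour and 10 minutes → start 7:44 AM UTC on Nov 14.
Moscow is UTC+3:00: 7:44 AM + 3:00 = 10:44 AM on Nov 14.

10:44 AM on November 14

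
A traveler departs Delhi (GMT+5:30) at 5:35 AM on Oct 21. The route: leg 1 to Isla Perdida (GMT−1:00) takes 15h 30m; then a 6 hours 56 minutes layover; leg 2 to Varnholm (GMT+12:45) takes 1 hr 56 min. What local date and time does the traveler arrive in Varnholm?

1:12 PM on Oct 22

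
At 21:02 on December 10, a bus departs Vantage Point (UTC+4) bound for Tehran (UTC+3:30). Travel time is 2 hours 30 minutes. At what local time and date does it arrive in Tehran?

Tehran is 0:30 behind Vantage Point.
After 2 hours and 30 minutes it is 23:32 in Vantage Point.
Shift by the zone difference: 23:32 − 0:30 = 23:02 on Dec 10 in Tehran.

23:02 on December 10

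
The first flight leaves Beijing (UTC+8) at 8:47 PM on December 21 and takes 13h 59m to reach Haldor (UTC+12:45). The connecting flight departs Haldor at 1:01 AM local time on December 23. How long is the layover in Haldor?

9 hours 30 minutes

Convert departure to UTC: 8:47 PM − 8:00 = 12:47 PM UTC on Dec 21.
Add 13 hours 59 minutes flight time → 2:46 AM UTC (Dec 22).
Haldor is UTC+12:45, so local arrival = 2:46 AM + 12:45 = 3:31 PM on Dec 22.
Layover = 1:01 AM − 3:31 PM (+1 day) = 9 hours 30 minutes.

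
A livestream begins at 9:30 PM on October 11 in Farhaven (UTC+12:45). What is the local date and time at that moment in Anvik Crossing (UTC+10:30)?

In UTC: 9:30 PM − 12:45 = 8:45 AM on Oct 11.
Anvik Crossing is UTC+10:30: 8:45 AM + 10:30 = 7:15 PM on Oct 11.

7:15 PM on Oct 11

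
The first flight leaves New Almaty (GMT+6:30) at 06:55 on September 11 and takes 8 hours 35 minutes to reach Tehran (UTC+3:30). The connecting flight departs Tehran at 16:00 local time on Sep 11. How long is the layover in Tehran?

Convert departure to UTC: 06:55 − 6:30 = 00:25 UTC on Sep 11.
Add 8 hours 35 minutes flight time → 09:00 UTC.
Tehran is UTC+3:30, so local arrival = 09:00 + 3:30 = 12:30 on Sep 11.
Layover = 16:00 − 12:30 = 3 hours 30 minutes.

3 hours 30 minutes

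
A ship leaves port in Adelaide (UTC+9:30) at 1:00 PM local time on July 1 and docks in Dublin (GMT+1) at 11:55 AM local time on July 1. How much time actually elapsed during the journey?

7 hours 25 minutes

Departure in UTC: 1:00 PM − 9:30 = 3:30 AM on Jul 1.
Arrival in UTC: 11:55 AM − 1:00 = 10:55 AM on Jul 1.
Elapsed = 10:55 AM − 3:30 AM = 7 hours 25 minutes.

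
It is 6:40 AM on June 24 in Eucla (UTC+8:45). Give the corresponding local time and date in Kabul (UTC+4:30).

2:25 AM on June 24

In UTC: 6:40 AM − 8:45 = 9:55 PM on Jun 23.
Kabul is UTC+4:30: 9:55 PM + 4:30 = 2:25 AM on Jun 24.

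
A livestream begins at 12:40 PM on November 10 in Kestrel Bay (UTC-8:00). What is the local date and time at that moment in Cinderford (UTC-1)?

7:40 PM on November 10

In UTC: 12:40 PM + 8:00 = 8:40 PM on Nov 10.
Cinderford is UTC−1:00: 8:40 PM − 1:00 = 7:40 PM on Nov 10.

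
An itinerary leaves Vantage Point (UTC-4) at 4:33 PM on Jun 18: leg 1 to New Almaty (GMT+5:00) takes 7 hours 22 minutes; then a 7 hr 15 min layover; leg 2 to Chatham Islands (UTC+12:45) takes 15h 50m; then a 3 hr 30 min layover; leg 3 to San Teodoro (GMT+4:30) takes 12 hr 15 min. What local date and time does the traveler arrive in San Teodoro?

Convert departure to UTC: 4:33 PM + 4:00 = 8:33 PM UTC on Jun 18.
Add 7 hours and 22 minutes leg 1 → 3:55 AM UTC (Jun 19).
Add 7 hours and 15 minutes layover in New Almaty → 11:10 AM UTC.
Add 15 hours and 50 minutes leg 2 → 3:00 AM UTC (Jun 20).
Add 3 hours and 30 minutes layover in Chatham Islands → 6:30 AM UTC.
Add 12 hours and 15 minutes leg 3 → 6:45 PM UTC.
San Teodoro is UTC+4:30, so local arrival = 6:45 PM + 4:30 = 11:15 PM on Jun 20.

11:15 PM on June 20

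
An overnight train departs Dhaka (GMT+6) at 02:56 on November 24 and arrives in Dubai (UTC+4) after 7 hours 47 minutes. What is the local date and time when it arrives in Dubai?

08:43 on November 24

Convert departure to UTC: 02:56 − 6:00 = 20:56 UTC on Nov 23.
Add 7 hours and 47 minutes travel time → 04:43 UTC (Nov 24).
Dubai is UTC+4:00, so local arrival = 04:43 + 4:00 = 08:43 on Nov 24.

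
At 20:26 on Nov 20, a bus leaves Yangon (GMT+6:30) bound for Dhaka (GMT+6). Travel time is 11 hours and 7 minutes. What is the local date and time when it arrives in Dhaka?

07:03 on November 21

Dhaka is 0:30 behind Yangon.
After 11 hours 7 minutes it is 07:33 (Nov 21) in Yangon.
Shift by the zone difference: 07:33 − 0:30 = 07:03 on Nov 21 in Dhaka.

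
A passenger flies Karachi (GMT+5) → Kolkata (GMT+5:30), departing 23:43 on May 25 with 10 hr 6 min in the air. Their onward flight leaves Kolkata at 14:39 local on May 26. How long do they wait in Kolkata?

4 hours 20 minutes

Convert departure to UTC: 23:43 − 5:00 = 18:43 UTC on May 25.
Add 10 hours and 6 minutes flight time → 04:49 UTC (May 26).
Kolkata is UTC+5:30, so local arrival = 04:49 + 5:30 = 10:19 on May 26.
Layover = 14:39 − 10:19 = 4 hours 20 minutes.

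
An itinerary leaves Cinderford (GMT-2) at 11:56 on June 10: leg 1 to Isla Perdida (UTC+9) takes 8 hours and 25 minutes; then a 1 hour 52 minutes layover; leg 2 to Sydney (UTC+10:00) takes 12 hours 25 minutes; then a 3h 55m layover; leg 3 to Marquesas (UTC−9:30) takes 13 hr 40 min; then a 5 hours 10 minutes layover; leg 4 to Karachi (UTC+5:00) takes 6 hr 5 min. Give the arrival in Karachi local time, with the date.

22:28 on Jun 12

Convert departure to UTC: 11:56 + 2:00 = 13:56 UTC on Jun 10.
Add 8 hours and 25 minutes leg 1 → 22:21 UTC.
Add 1 hour and 52 minutes layover in Isla Perdida → 00:13 UTC (Jun 11).
Add 12 hours and 25 minutes leg 2 → 12:38 UTC.
Add 3 hours 55 minutes layover in Sydney → 16:33 UTC.
Add 13 hours 40 minutes leg 3 → 06:13 UTC (Jun 12).
Add 5 hours and 10 minutes layover in Marquesas → 11:23 UTC.
Add 6 hours and 5 minutes leg 4 → 17:28 UTC.
Karachi is UTC+5:00, so local arrival = 17:28 + 5:00 = 22:28 on Jun 12.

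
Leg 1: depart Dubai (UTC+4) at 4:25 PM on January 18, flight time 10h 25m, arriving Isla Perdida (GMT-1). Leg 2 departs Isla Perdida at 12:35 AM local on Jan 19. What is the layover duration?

2 hours 45 minutes

Convert departure to UTC: 4:25 PM − 4:00 = 12:25 PM UTC on Jan 18.
Add 10 hours 25 minutes flight time → 10:50 PM UTC.
Isla Perdida is UTC−1:00, so local arrival = 10:50 PM − 1:00 = 9:50 PM on Jan 18.
Layover = 12:35 AM − 9:50 PM (+1 day) = 2 hours 45 minutes.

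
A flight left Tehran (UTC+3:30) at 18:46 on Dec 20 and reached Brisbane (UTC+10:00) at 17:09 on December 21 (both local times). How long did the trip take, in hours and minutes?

15 hours 53 minutes

Departure in UTC: 18:46 − 3:30 = 15:16 on Dec 20.
Arrival in UTC: 17:09 − 10:00 = 07:09 on Dec 21.
Elapsed = 07:09 − 15:16 (+1 day) = 15 hours 53 minutes.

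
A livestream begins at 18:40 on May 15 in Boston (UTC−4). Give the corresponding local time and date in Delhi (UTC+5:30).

04:10 on May 16

In UTC: 18:40 + 4:00 = 22:40 on May 15.
Delhi is UTC+5:30: 22:40 + 5:30 = 04:10 on May 16.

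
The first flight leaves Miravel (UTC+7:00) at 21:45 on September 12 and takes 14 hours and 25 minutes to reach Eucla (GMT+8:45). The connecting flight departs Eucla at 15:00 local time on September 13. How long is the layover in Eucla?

Convert departure to UTC: 21:45 − 7:00 = 14:45 UTC on Sep 12.
Add 14 hours and 25 minutes flight time → 05:10 UTC (Sep 13).
Eucla is UTC+8:45, so local arrival = 05:10 + 8:45 = 13:55 on Sep 13.
Layover = 15:00 − 13:55 = 1 hour 5 minutes.

1 hour 5 minutes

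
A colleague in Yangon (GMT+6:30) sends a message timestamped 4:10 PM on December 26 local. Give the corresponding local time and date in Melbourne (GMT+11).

Melbourne is 4:30 ahead of Yangon.
Shift by the zone difference: 4:10 PM + 4:30 = 8:40 PM on Dec 26 in Melbourne.

8:40 PM on Dec 26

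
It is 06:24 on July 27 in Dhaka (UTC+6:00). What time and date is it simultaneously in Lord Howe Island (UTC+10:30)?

10:54 on July 27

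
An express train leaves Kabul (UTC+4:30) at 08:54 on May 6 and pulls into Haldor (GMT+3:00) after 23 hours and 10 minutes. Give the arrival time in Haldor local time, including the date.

Haldor is 1:30 behind Kabul.
After 23 hours and 10 minutes it is 08:04 (May 7) in Kabul.
Shift by the zone difference: 08:04 − 1:30 = 06:34 on May 7 in Haldor.

06:34 on May 7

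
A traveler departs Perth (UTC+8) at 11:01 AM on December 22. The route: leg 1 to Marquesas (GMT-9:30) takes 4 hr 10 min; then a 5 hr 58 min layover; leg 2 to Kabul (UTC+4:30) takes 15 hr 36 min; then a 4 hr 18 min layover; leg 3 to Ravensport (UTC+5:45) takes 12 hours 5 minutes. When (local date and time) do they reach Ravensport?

2:53 AM on Dec 24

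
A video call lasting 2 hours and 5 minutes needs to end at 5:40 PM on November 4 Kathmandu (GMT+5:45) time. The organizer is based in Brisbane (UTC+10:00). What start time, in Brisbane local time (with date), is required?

Target end time in UTC: 5:40 PM − 5:45 = 11:55 AM on Nov 4.
Subtract 2 hours and 5 minutes → start 9:50 AM UTC on Nov 4.
Brisbane is UTC+10:00: 9:50 AM + 10:00 = 7:50 PM on Nov 4.

7:50 PM on November 4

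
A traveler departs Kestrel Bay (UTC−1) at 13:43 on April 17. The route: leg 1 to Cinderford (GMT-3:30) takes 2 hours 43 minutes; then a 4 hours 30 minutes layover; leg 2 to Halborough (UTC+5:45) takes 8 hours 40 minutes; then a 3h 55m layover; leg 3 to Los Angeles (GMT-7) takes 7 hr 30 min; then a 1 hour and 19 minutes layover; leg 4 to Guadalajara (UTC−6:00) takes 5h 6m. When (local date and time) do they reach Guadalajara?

Convert departure to UTC: 13:43 + 1:00 = 14:43 UTC on Apr 17.
Add 2 hours 43 minutes leg 1 → 17:26 UTC.
Add 4 hours and 30 minutes layover in Cinderford → 21:56 UTC.
Add 8 hours 40 minutes leg 2 → 06:36 UTC (Apr 18).
Add 3 hours and 55 minutes layover in Halborough → 10:31 UTC.
Add 7 hours 30 minutes leg 3 → 18:01 UTC.
Add 1 hour 19 minutes layover in Los Angeles → 19:20 UTC.
Add 5 hours and 6 minutes leg 4 → 00:26 UTC (Apr 19).
Guadalajara is UTC−6:00, so local arrival = 00:26 − 6:00 = 18:26 on Apr 18.

18:26 on April 18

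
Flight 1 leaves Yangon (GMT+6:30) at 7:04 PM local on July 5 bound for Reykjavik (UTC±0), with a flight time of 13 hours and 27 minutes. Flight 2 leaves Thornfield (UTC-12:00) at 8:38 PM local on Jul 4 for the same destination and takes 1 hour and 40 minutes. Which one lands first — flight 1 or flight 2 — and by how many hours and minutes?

Flight 1 in UTC: 7:04 PM − 6:30 = 12:34 PM on Jul 5.
+13 hours and 27 minutes → arrive 2:01 AM UTC on Jul 6.
Flight 2 in UTC: 8:38 PM + 12:00 = 8:38 AM on Jul 5.
+1 hour and 40 minutes → arrive 10:18 AM UTC on Jul 5.
Flight 2 lands earlier by 15 hours 43 minutes.

the second, by 15 hours 43 minutes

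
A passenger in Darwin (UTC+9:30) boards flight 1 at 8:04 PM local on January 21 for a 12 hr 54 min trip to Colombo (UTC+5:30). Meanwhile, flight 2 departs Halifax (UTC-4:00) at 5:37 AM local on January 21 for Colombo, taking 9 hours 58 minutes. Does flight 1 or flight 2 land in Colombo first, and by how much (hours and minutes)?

Flight 1 in UTC: 8:04 PM − 9:30 = 10:34 AM on Jan 21.
+12 hours 54 minutes → arrive 11:28 PM UTC on Jan 21.
Flight 2 in UTC: 5:37 AM + 4:00 = 9:37 AM on Jan 21.
+9 hours and 58 minutes → arrive 7:35 PM UTC on Jan 21.
Flight 2 lands earlier by 3 hours 53 minutes.

the second, by 3 hours 53 minutes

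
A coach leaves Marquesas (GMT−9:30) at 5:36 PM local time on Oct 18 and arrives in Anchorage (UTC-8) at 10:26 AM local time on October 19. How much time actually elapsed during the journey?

15 hours 20 minutes

Departure in UTC: 5:36 PM + 9:30 = 3:06 AM on Oct 19.
Arrival in UTC: 10:26 AM + 8:00 = 6:26 PM on Oct 19.
Elapsed = 6:26 PM − 3:06 AM = 15 hours 20 minutes.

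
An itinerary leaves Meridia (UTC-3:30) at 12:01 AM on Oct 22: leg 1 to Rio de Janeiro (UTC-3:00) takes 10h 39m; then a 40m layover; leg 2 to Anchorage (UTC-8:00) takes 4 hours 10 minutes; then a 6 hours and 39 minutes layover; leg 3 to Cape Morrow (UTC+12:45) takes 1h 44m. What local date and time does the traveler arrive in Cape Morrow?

4:08 PM on October 23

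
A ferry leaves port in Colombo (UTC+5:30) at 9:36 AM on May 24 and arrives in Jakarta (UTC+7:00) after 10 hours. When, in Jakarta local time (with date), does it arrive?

9:06 PM on May 24

Jakarta is 1:30 ahead of Colombo.
After 10 hours it is 7:36 PM in Colombo.
Shift by the zone difference: 7:36 PM + 1:30 = 9:06 PM on May 24 in Jakarta.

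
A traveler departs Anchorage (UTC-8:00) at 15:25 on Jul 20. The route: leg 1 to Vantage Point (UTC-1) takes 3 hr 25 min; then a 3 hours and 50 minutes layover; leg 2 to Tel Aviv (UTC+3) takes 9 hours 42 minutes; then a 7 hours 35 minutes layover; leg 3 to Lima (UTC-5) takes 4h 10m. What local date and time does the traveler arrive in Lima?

Convert departure to UTC: 15:25 + 8:00 = 23:25 UTC on Jul 20.
Add 3 hours and 25 minutes leg 1 → 02:50 UTC (Jul 21).
Add 3 hours 50 minutes layover in Vantage Point → 06:40 UTC.
Add 9 hours 42 minutes leg 2 → 16:22 UTC.
Add 7 hours and 35 minutes layover in Tel Aviv → 23:57 UTC.
Add 4 hours and 10 minutes leg 3 → 04:07 UTC (Jul 22).
Lima is UTC−5:00, so local arrival = 04:07 − 5:00 = 23:07 on Jul 21.

23:07 on July 21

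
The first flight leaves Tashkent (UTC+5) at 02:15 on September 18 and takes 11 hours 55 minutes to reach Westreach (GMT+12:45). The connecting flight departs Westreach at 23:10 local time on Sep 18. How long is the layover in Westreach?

1 hour 15 minutes

Convert departure to UTC: 02:15 − 5:00 = 21:15 UTC on Sep 17.
Add 11 hours 55 minutes flight time → 09:10 UTC (Sep 18).
Westreach is UTC+12:45, so local arrival = 09:10 + 12:45 = 21:55 on Sep 18.
Layover = 23:10 − 21:55 = 1 hour 15 minutes.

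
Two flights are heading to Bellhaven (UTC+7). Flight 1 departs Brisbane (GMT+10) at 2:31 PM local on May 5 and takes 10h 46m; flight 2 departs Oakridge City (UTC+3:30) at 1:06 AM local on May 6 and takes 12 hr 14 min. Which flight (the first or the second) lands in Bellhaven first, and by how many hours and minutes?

Flight 1 in UTC: 2:31 PM − 10:00 = 4:31 AM on May 5.
+10 hours 46 minutes → arrive 3:17 PM UTC on May 5.
Flight 2 in UTC: 1:06 AM − 3:30 = 9:36 PM on May 5.
+12 hours 14 minutes → arrive 9:50 AM UTC on May 6.
Flight 1 lands earlier by 18 hours 33 minutes.

the first, by 18 hours 33 minutes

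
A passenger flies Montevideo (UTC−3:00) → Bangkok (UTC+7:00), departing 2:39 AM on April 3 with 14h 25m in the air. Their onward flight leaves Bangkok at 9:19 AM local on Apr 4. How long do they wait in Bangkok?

6 hours 15 minutes

Convert departure to UTC: 2:39 AM + 3:00 = 5:39 AM UTC on Apr 3.
Add 14 hours 25 minutes flight time → 8:04 PM UTC.
Bangkok is UTC+7:00, so local arrival = 8:04 PM + 7:00 = 3:04 AM on Apr 4.
Layover = 9:19 AM − 3:04 AM = 6 hours 15 minutes.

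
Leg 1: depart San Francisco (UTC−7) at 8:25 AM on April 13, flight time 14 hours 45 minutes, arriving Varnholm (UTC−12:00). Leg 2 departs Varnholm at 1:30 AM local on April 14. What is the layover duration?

7 hours 20 minutes

Convert departure to UTC: 8:25 AM + 7:00 = 3:25 PM UTC on Apr 13.
Add 14 hours 45 minutes flight time → 6:10 AM UTC (Apr 14).
Varnholm is UTC−12:00, so local arrival = 6:10 AM − 12:00 = 6:10 PM on Apr 13.
Layover = 1:30 AM − 6:10 PM (+1 day) = 7 hours 20 minutes.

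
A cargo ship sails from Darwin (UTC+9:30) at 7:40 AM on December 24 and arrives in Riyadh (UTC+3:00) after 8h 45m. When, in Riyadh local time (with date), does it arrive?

Convert departure to UTC: 7:40 AM − 9:30 = 10:10 PM UTC on Dec 23.
Add 8 hours 45 minutes travel time → 6:55 AM UTC (Dec 24).
Riyadh is UTC+3:00, so local arrival = 6:55 AM + 3:00 = 9:55 AM on Dec 24.

9:55 AM on December 24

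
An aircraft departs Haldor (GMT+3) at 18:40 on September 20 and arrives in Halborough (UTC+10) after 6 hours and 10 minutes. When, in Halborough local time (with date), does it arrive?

07:50 on September 21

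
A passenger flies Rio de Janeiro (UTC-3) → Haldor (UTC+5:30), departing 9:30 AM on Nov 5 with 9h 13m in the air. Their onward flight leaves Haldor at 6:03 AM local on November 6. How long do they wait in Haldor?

2 hours 50 minutes

Convert departure to UTC: 9:30 AM + 3:00 = 12:30 PM UTC on Nov 5.
Add 9 hours and 13 minutes flight time → 9:43 PM UTC.
Haldor is UTC+5:30, so local arrival = 9:43 PM + 5:30 = 3:13 AM on Nov 6.
Layover = 6:03 AM − 3:13 AM = 2 hours 50 minutes.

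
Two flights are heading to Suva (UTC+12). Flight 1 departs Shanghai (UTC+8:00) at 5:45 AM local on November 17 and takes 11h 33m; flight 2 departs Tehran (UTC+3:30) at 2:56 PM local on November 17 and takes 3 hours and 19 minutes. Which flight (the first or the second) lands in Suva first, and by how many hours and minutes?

the first, by 5 hours 27 minutes

Flight 1 in UTC: 5:45 AM − 8:00 = 9:45 PM on Nov 16.
+11 hours 33 minutes → arrive 9:18 AM UTC on Nov 17.
Flight 2 in UTC: 2:56 PM − 3:30 = 11:26 AM on Nov 17.
+3 hours and 19 minutes → arrive 2:45 PM UTC on Nov 17.
Flight 1 lands earlier by 5 hours 27 minutes.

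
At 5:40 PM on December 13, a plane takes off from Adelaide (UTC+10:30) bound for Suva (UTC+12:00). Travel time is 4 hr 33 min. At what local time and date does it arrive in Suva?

11:43 PM on Dec 13

Convert departure to UTC: 5:40 PM − 10:30 = 7:10 AM UTC on Dec 13.
Add 4 hours and 33 minutes travel time → 11:43 AM UTC.
Suva is UTC+12:00, so local arrival = 11:43 AM + 12:00 = 11:43 PM on Dec 13.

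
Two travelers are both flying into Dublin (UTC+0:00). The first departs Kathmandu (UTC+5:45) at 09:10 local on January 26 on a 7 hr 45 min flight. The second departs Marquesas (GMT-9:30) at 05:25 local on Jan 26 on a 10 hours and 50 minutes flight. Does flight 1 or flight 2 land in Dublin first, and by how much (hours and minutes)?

Flight 1 in UTC: 09:10 − 5:45 = 03:25 on Jan 26.
+7 hours 45 minutes → arrive 11:10 UTC on Jan 26.
Flight 2 in UTC: 05:25 + 9:30 = 14:55 on Jan 26.
+10 hours 50 minutes → arrive 01:45 UTC on Jan 27.
Flight 1 lands earlier by 14 hours 35 minutes.

the first, by 14 hours 35 minutes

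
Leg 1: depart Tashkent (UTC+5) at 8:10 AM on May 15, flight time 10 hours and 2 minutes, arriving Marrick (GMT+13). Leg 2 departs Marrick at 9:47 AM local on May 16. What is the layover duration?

7 hours 35 minutes

Convert departure to UTC: 8:10 AM − 5:00 = 3:10 AM UTC on May 15.
Add 10 hours and 2 minutes flight time → 1:12 PM UTC.
Marrick is UTC+13:00, so local arrival = 1:12 PM + 13:00 = 2:12 AM on May 16.
Layover = 9:47 AM − 2:12 AM = 7 hours 35 minutes.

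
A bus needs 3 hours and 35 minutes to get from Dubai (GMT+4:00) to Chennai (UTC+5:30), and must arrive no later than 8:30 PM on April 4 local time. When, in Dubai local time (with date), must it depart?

3:25 PM on April 4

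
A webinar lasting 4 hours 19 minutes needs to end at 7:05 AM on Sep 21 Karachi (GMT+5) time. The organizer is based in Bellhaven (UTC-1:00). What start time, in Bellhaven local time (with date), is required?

Target end time in UTC: 7:05 AM − 5:00 = 2:05 AM on Sep 21.
Subtract 4 hours and 19 minutes → start 9:46 PM UTC on Sep 20.
Bellhaven is UTC−1:00: 9:46 PM − 1:00 = 8:46 PM on Sep 20.

8:46 PM on September 20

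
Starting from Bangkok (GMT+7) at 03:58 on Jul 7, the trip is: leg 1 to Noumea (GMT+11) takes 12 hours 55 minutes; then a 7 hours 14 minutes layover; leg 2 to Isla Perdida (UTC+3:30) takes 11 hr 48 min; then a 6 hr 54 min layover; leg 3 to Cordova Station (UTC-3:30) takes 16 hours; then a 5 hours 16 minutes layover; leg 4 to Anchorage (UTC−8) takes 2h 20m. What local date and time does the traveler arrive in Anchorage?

Convert departure to UTC: 03:58 − 7:00 = 20:58 UTC on Jul 6.
Add 12 hours and 55 minutes leg 1 → 09:53 UTC (Jul 7).
Add 7 hours and 14 minutes layover in Noumea → 17:07 UTC.
Add 11 hours and 48 minutes leg 2 → 04:55 UTC (Jul 8).
Add 6 hours 54 minutes layover in Isla Perdida → 11:49 UTC.
Add 16 hours leg 3 → 03:49 UTC (Jul 9).
Add 5 hours 16 minutes layover in Cordova Station → 09:05 UTC.
Add 2 hours 20 minutes leg 4 → 11:25 UTC.
Anchorage is UTC−8:00, so local arrival = 11:25 − 8:00 = 03:25 on Jul 9.

03:25 on Jul 9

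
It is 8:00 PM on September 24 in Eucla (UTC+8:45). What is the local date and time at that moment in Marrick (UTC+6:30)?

5:45 PM on September 24

In UTC: 8:00 PM − 8:45 = 11:15 AM on Sep 24.
Marrick is UTC+6:30: 11:15 AM + 6:30 = 5:45 PM on Sep 24.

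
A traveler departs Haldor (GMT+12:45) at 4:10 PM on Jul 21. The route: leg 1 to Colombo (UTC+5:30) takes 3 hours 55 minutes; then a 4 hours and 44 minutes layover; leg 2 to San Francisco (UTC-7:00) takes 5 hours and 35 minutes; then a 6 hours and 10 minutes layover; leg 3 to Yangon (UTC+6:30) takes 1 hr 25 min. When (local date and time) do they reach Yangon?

7:44 AM on July 22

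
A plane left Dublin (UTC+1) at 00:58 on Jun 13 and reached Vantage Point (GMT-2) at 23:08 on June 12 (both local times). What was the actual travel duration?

Vantage Point is 3:00 behind Dublin.
Clock-face elapsed time (ignoring zones) is −1 hour 50 minutes.
Actual elapsed = −1 hour 50 minutes + 3:00 = 1 hour 10 minutes.

1 hour 10 minutes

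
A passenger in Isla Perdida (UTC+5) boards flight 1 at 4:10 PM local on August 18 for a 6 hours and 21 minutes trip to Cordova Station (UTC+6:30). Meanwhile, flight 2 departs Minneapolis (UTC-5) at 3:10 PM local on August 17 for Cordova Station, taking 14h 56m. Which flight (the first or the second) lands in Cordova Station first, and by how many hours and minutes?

Flight 1 in UTC: 4:10 PM − 5:00 = 11:10 AM on Aug 18.
+6 hours 21 minutes → arrive 5:31 PM UTC on Aug 18.
Flight 2 in UTC: 3:10 PM + 5:00 = 8:10 PM on Aug 17.
+14 hours and 56 minutes → arrive 11:06 AM UTC on Aug 18.
Flight 2 lands earlier by 6 hours 25 minutes.

the second, by 6 hours 25 minutes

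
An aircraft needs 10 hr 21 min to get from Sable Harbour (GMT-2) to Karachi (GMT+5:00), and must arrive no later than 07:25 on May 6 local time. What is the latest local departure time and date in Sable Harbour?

Target arrival in UTC: 07:25 − 5:00 = 02:25 on May 6.
Subtract 10 hours 21 minutes → departure 16:04 UTC on May 5.
Sable Harbour is UTC−2:00: 16:04 − 2:00 = 14:04 on May 5.

14:04 on May 5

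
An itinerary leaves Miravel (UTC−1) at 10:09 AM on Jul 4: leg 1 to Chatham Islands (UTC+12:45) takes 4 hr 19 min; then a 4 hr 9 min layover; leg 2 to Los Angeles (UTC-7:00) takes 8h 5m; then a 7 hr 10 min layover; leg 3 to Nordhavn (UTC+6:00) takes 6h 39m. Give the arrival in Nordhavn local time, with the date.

Convert departure to UTC: 10:09 AM + 1:00 = 11:09 AM UTC on Jul 4.
Add 4 hours 19 minutes leg 1 → 3:28 PM UTC.
Add 4 hours 9 minutes layover in Chatham Islands → 7:37 PM UTC.
Add 8 hours 5 minutes leg 2 → 3:42 AM UTC (Jul 5).
Add 7 hours 10 minutes layover in Los Angeles → 10:52 AM UTC.
Add 6 hours and 39 minutes leg 3 → 5:31 PM UTC.
Nordhavn is UTC+6:00, so local arrival = 5:31 PM + 6:00 = 11:31 PM on Jul 5.

11:31 PM on Jul 5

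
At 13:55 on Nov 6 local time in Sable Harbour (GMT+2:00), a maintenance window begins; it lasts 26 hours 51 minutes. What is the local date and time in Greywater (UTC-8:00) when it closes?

Convert start to UTC: 13:55 − 2:00 = 11:55 UTC on Nov 6.
Add 26 hours 51 minutes duration → 14:46 UTC (Nov 7).
Greywater is UTC−8:00, so local end time = 14:46 − 8:00 = 06:46 on Nov 7.

06:46 on November 7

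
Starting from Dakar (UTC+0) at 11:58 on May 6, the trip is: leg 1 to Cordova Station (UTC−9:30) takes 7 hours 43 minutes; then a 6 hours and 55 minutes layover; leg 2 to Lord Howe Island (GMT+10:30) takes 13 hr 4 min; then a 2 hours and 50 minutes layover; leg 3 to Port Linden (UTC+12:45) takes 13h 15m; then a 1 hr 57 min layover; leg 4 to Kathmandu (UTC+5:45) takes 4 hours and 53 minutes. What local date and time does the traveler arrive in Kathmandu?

Dakar is at UTC+0, so departure is already 11:58 UTC on May 6.
Add 7 hours 43 minutes leg 1 → 19:41 UTC.
Add 6 hours 55 minutes layover in Cordova Station → 02:36 UTC (May 7).
Add 13 hours 4 minutes leg 2 → 15:40 UTC.
Add 2 hours 50 minutes layover in Lord Howe Island → 18:30 UTC.
Add 13 hours and 15 minutes leg 3 → 07:45 UTC (May 8).
Add 1 hour 57 minutes layover in Port Linden → 09:42 UTC.
Add 4 hours and 53 minutes leg 4 → 14:35 UTC.
Kathmandu is UTC+5:45, so local arrival = 14:35 + 5:45 = 20:20 on May 8.

20:20 on May 8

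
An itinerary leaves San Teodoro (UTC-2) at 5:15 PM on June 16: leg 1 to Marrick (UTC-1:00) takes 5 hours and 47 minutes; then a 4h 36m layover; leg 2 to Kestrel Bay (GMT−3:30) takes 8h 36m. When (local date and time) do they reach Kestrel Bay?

10:44 AM on June 17

Convert departure to UTC: 5:15 PM + 2:00 = 7:15 PM UTC on Jun 16.
Add 5 hours and 47 minutes leg 1 → 1:02 AM UTC (Jun 17).
Add 4 hours 36 minutes layover in Marrick → 5:38 AM UTC.
Add 8 hours 36 minutes leg 2 → 2:14 PM UTC.
Kestrel Bay is UTC−3:30, so local arrival = 2:14 PM − 3:30 = 10:44 AM on Jun 17.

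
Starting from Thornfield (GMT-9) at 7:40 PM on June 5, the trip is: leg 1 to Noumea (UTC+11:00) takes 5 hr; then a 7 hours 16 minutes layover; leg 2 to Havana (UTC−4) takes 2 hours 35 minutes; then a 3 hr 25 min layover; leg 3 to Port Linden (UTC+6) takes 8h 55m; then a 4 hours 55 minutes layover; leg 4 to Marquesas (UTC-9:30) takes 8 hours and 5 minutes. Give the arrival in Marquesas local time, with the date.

Convert departure to UTC: 7:40 PM + 9:00 = 4:40 AM UTC on Jun 6.
Add 5 hours leg 1 → 9:40 AM UTC.
Add 7 hours and 16 minutes layover in Noumea → 4:56 PM UTC.
Add 2 hours 35 minutes leg 2 → 7:31 PM UTC.
Add 3 hours 25 minutes layover in Havana → 10:56 PM UTC.
Add 8 hours and 55 minutes leg 3 → 7:51 AM UTC (Jun 7).
Add 4 hours and 55 minutes layover in Port Linden → 12:46 PM UTC.
Add 8 hours and 5 minutes leg 4 → 8:51 PM UTC.
Marquesas is UTC−9:30, so local arrival = 8:51 PM − 9:30 = 11:21 AM on Jun 7.

11:21 AM on Jun 7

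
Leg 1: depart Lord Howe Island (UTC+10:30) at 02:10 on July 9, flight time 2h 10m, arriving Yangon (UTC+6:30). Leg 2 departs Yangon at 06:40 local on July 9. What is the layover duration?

6 hours 20 minutes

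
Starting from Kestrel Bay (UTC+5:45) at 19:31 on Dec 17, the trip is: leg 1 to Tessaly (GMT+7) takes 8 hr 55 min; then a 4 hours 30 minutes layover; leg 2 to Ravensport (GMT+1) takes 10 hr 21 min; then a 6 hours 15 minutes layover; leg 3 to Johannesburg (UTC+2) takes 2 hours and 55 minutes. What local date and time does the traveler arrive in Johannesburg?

Convert departure to UTC: 19:31 − 5:45 = 13:46 UTC on Dec 17.
Add 8 hours 55 minutes leg 1 → 22:41 UTC.
Add 4 hours 30 minutes layover in Tessaly → 03:11 UTC (Dec 18).
Add 10 hours and 21 minutes leg 2 → 13:32 UTC.
Add 6 hours and 15 minutes layover in Ravensport → 19:47 UTC.
Add 2 hours 55 minutes leg 3 → 22:42 UTC.
Johannesburg is UTC+2:00, so local arrival = 22:42 + 2:00 = 00:42 on Dec 19.

00:42 on Dec 19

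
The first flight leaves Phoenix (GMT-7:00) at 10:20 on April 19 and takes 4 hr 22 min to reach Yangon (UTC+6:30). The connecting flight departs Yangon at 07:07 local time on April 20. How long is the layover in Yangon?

Convert departure to UTC: 10:20 + 7:00 = 17:20 UTC on Apr 19.
Add 4 hours 22 minutes flight time → 21:42 UTC.
Yangon is UTC+6:30, so local arrival = 21:42 + 6:30 = 04:12 on Apr 20.
Layover = 07:07 − 04:12 = 2 hours 55 minutes.

2 hours 55 minutes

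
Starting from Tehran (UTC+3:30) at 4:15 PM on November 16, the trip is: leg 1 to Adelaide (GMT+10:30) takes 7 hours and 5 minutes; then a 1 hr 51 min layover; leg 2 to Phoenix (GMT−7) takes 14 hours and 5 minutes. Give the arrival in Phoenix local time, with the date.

Convert departure to UTC: 4:15 PM − 3:30 = 12:45 PM UTC on Nov 16.
Add 7 hours 5 minutes leg 1 → 7:50 PM UTC.
Add 1 hour and 51 minutes layover in Adelaide → 9:41 PM UTC.
Add 14 hours 5 minutes leg 2 → 11:46 AM UTC (Nov 17).
Phoenix is UTC−7:00, so local arrival = 11:46 AM − 7:00 = 4:46 AM on Nov 17.

4:46 AM on November 17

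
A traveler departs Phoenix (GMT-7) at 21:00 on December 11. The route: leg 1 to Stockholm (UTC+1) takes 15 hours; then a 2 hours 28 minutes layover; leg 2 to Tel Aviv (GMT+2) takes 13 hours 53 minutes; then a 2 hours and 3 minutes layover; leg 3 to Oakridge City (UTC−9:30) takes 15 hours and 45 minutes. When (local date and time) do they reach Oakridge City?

Convert departure to UTC: 21:00 + 7:00 = 04:00 UTC on Dec 12.
Add 15 hours leg 1 → 19:00 UTC.
Add 2 hours 28 minutes layover in Stockholm → 21:28 UTC.
Add 13 hours and 53 minutes leg 2 → 11:21 UTC (Dec 13).
Add 2 hours and 3 minutes layover in Tel Aviv → 13:24 UTC.
Add 15 hours 45 minutes leg 3 → 05:09 UTC (Dec 14).
Oakridge City is UTC−9:30, so local arrival = 05:09 − 9:30 = 19:39 on Dec 13.

19:39 on Dec 13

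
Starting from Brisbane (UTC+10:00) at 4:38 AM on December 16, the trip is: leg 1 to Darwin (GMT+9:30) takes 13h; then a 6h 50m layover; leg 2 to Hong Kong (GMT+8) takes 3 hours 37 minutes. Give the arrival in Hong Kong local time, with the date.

Convert departure to UTC: 4:38 AM − 10:00 = 6:38 PM UTC on Dec 15.
Add 13 hours leg 1 → 7:38 AM UTC (Dec 16).
Add 6 hours 50 minutes layover in Darwin → 2:28 PM UTC.
Add 3 hours 37 minutes leg 2 → 6:05 PM UTC.
Hong Kong is UTC+8:00, so local arrival = 6:05 PM + 8:00 = 2:05 AM on Dec 17.

2:05 AM on December 17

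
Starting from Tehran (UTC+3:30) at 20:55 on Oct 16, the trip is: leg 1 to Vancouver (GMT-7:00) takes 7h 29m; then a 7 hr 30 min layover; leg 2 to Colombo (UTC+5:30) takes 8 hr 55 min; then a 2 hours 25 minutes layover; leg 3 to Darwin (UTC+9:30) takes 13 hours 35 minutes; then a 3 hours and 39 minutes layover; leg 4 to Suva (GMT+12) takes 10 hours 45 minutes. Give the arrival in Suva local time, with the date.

Convert departure to UTC: 20:55 − 3:30 = 17:25 UTC on Oct 16.
Add 7 hours and 29 minutes leg 1 → 00:54 UTC (Oct 17).
Add 7 hours 30 minutes layover in Vancouver → 08:24 UTC.
Add 8 hours 55 minutes leg 2 → 17:19 UTC.
Add 2 hours and 25 minutes layover in Colombo → 19:44 UTC.
Add 13 hours and 35 minutes leg 3 → 09:19 UTC (Oct 18).
Add 3 hours and 39 minutes layover in Darwin → 12:58 UTC.
Add 10 hours and 45 minutes leg 4 → 23:43 UTC.
Suva is UTC+12:00, so local arrival = 23:43 + 12:00 = 11:43 on Oct 19.

11:43 on October 19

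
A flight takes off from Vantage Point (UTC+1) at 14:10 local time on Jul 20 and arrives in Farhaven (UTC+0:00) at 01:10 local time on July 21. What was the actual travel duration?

12 hours

Departure in UTC: 14:10 − 1:00 = 13:10 on Jul 20.
Arrival is already UTC: 01:10 on Jul 21.
Elapsed = 01:10 − 13:10 (+1 day) = 12 hours.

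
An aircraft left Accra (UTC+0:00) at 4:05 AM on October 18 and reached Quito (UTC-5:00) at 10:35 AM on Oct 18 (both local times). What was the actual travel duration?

Departure is already UTC: 4:05 AM on Oct 18.
Arrival in UTC: 10:35 AM + 5:00 = 3:35 PM on Oct 18.
Elapsed = 3:35 PM − 4:05 AM = 11 hours 30 minutes.

11 hours 30 minutes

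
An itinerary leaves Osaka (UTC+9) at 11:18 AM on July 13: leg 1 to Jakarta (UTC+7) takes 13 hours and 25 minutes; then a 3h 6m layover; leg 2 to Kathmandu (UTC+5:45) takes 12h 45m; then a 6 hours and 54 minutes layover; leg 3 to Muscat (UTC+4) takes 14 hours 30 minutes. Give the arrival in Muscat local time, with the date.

8:58 AM on July 15

Convert departure to UTC: 11:18 AM − 9:00 = 2:18 AM UTC on Jul 13.
Add 13 hours and 25 minutes leg 1 → 3:43 PM UTC.
Add 3 hours 6 minutes layover in Jakarta → 6:49 PM UTC.
Add 12 hours and 45 minutes leg 2 → 7:34 AM UTC (Jul 14).
Add 6 hours and 54 minutes layover in Kathmandu → 2:28 PM UTC.
Add 14 hours and 30 minutes leg 3 → 4:58 AM UTC (Jul 15).
Muscat is UTC+4:00, so local arrival = 4:58 AM + 4:00 = 8:58 AM on Jul 15.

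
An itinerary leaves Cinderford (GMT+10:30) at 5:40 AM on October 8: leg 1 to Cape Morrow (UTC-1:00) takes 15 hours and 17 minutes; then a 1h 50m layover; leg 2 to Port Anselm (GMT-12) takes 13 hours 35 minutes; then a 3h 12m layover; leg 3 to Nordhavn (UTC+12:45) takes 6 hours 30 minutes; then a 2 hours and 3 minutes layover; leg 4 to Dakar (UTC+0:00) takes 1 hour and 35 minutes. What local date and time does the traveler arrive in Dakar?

Convert departure to UTC: 5:40 AM − 10:30 = 7:10 PM UTC on Oct 7.
Add 15 hours and 17 minutes leg 1 → 10:27 AM UTC (Oct 8).
Add 1 hour and 50 minutes layover in Cape Morrow → 12:17 PM UTC.
Add 13 hours and 35 minutes leg 2 → 1:52 AM UTC (Oct 9).
Add 3 hours 12 minutes layover in Port Anselm → 5:04 AM UTC.
Add 6 hours 30 minutes leg 3 → 11:34 AM UTC.
Add 2 hours and 3 minutes layover in Nordhavn → 1:37 PM UTC.
Add 1 hour and 35 minutes leg 4 → 3:12 PM UTC.
Dakar is UTC+0, so local arrival is the same: 3:12 PM on Oct 9.

3:12 PM on October 9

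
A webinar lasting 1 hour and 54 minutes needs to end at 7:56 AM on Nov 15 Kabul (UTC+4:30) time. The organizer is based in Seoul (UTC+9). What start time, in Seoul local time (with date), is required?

10:32 AM on November 15

Target end time in UTC: 7:56 AM − 4:30 = 3:26 AM on Nov 15.
Subtract 1 hour 54 minutes → start 1:32 AM UTC on Nov 15.
Seoul is UTC+9:00: 1:32 AM + 9:00 = 10:32 AM on Nov 15.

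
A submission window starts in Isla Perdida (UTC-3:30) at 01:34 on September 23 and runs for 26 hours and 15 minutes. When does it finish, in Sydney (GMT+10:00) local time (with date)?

17:19 on September 24

Convert start to UTC: 01:34 + 3:30 = 05:04 UTC on Sep 23.
Add 26 hours and 15 minutes duration → 07:19 UTC (Sep 24).
Sydney is UTC+10:00, so local end time = 07:19 + 10:00 = 17:19 on Sep 24.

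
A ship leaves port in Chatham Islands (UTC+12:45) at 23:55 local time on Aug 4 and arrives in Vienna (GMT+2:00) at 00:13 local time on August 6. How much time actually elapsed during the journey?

35 hours 3 minutes

Vienna is 10:45 behind Chatham Islands.
Clock-face elapsed time (ignoring zones) is 24 hours 18 minutes.
Actual elapsed = 24 hours 18 minutes + 10:45 = 35 hours 3 minutes.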